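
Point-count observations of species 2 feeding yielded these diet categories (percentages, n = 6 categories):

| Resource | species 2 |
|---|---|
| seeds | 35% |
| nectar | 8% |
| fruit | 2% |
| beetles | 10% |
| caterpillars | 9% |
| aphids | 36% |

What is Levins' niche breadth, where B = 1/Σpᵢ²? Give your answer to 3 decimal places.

Convert percentages to proportions (divide by 100).
Σpᵢ² = 0.35² + 0.08² + 0.02² + 0.10² + 0.09² + 0.36² = 0.1225 + 0.0064 + 0.0004 + 0.0100 + 0.0081 + 0.1296 = 0.2770
B = 1 / 0.2770 = 3.61011

3.610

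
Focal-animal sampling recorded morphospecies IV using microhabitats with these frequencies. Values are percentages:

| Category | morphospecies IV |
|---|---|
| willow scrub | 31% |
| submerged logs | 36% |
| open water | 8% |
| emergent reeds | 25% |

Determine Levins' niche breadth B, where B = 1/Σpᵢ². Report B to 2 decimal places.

Convert percentages to proportions (divide by 100).
Σpᵢ² = 0.31² + 0.36² + 0.08² + 0.25² = 0.0961 + 0.1296 + 0.0064 + 0.0625 = 0.2946
B = 1 / 0.2946 = 3.3944

3.39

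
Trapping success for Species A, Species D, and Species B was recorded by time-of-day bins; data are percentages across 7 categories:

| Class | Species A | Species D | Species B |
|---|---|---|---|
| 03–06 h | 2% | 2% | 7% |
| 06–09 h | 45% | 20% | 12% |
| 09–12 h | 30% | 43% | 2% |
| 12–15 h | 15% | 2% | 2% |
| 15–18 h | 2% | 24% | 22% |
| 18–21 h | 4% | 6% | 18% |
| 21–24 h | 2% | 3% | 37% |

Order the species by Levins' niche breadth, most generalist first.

Species B > Species D > Species A

Convert percentages to proportions (divide by 100).
Σp_Aᵢ² = 0.02² + 0.45² + 0.30² + 0.15² + 0.02² + 0.04² + 0.02² = 0.0004 + 0.2025 + 0.0900 + 0.0225 + 0.0004 + 0.0016 + 0.0004 = 0.3178
B_A = 1 / 0.3178 = 3.1466
Σp_Dᵢ² = 0.02² + 0.20² + 0.43² + 0.02² + 0.24² + 0.06² + 0.03² = 0.0004 + 0.0400 + 0.1849 + 0.0004 + 0.0576 + 0.0036 + 0.0009 = 0.2878
B_D = 1 / 0.2878 = 3.4746
Σp_Bᵢ² = 0.07² + 0.12² + 0.02² + 0.02² + 0.22² + 0.18² + 0.37² = 0.0049 + 0.0144 + 0.0004 + 0.0004 + 0.0484 + 0.0324 + 0.1369 = 0.2378
B_B = 1 / 0.2378 = 4.2052
Ranking by B (broadest → narrowest): Species B (4.21) > Species D (3.47) > Species A (3.15)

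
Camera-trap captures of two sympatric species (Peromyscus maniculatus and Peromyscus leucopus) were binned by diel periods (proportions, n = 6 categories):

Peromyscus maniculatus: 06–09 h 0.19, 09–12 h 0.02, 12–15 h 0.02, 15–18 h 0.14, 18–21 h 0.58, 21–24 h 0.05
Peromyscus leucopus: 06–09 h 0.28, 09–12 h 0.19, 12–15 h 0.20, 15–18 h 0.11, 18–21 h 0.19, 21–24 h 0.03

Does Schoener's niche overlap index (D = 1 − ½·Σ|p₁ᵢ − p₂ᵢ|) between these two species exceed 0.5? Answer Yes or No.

Σ|p₁ᵢ − p₂ᵢ| = 0.09 + 0.17 + 0.18 + 0.03 + 0.39 + 0.02 = 0.88
D = 1 − ½ × 0.88 = 1 − 0.440 = 0.5600
D = 0.5600 > 0.5 → Yes.

Yes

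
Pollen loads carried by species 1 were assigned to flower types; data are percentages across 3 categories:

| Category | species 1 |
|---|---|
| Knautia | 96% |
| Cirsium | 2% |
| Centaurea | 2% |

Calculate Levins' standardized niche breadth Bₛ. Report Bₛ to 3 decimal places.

Convert percentages to proportions (divide by 100).
Σpᵢ² = 0.96² + 0.02² + 0.02² = 0.9216 + 0.0004 + 0.0004 = 0.9224
B = 1 / 0.9224 = 1.08413
Bₛ = (B − 1)/(n − 1) = (1.08413 − 1)/(3 − 1) = 0.08413/2 = 0.04207

0.042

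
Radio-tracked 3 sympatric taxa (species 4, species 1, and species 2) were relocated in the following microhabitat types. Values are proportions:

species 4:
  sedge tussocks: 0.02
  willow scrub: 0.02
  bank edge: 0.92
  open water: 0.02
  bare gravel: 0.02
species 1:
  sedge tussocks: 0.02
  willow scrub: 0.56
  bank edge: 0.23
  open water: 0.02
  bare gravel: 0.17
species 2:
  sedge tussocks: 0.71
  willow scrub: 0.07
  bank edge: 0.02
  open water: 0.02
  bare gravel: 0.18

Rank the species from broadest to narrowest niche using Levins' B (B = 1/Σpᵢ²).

species 1 > species 2 > species 4

Σp_4ᵢ² = 0.02² + 0.02² + 0.92² + 0.02² + 0.02² = 0.0004 + 0.0004 + 0.8464 + 0.0004 + 0.0004 = 0.8480
B_4 = 1 / 0.8480 = 1.1792
Σp_1ᵢ² = 0.02² + 0.56² + 0.23² + 0.02² + 0.17² = 0.0004 + 0.3136 + 0.0529 + 0.0004 + 0.0289 = 0.3962
B_1 = 1 / 0.3962 = 2.5240
Σp_2ᵢ² = 0.71² + 0.07² + 0.02² + 0.02² + 0.18² = 0.5041 + 0.0049 + 0.0004 + 0.0004 + 0.0324 = 0.5422
B_2 = 1 / 0.5422 = 1.8443
Ranking by B (broadest → narrowest): species 1 (2.52) > species 2 (1.84) > species 4 (1.18)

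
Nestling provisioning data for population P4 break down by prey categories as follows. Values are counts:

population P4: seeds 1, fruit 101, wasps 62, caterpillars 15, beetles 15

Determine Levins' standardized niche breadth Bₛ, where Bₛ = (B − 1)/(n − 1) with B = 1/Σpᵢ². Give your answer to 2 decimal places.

Proportions for population P4 (n=194): 1/194=0.0052, 101/194=0.5206, 62/194=0.3196, 15/194=0.0773, 15/194=0.0773
Σpᵢ² = 0.0052² + 0.5206² + 0.3196² + 0.0773² + 0.0773² = 0.000027 + 0.271024 + 0.102144 + 0.005975 + 0.005975 = 0.385145
B = 1 / 0.385145 = 2.5964
Bₛ = (B − 1)/(n − 1) = (2.5964 − 1)/(5 − 1) = 1.5964/4 = 0.3991

0.40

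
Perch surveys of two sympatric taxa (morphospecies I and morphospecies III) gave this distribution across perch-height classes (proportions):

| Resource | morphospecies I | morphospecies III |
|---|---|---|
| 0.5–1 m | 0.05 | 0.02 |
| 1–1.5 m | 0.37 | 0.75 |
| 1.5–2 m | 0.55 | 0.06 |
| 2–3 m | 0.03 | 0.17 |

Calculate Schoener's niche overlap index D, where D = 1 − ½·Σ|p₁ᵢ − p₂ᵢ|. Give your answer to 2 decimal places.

Σ|p₁ᵢ − p₂ᵢ| = 0.03 + 0.38 + 0.49 + 0.14 = 1.04
D = 1 − ½ × 1.04 = 1 − 0.520 = 0.4800

0.48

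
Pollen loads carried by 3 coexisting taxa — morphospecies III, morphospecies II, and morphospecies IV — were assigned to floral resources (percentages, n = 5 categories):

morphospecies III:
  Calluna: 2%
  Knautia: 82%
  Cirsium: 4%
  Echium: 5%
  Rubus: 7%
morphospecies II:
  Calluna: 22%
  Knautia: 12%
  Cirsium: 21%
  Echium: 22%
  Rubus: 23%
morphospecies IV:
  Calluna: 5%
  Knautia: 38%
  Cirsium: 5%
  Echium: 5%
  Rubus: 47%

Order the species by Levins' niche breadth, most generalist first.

Convert percentages to proportions (divide by 100).
Σp_IIIᵢ² = 0.02² + 0.82² + 0.04² + 0.05² + 0.07² = 0.0004 + 0.6724 + 0.0016 + 0.0025 + 0.0049 = 0.6818
B_III = 1 / 0.6818 = 1.4667
Σp_IIᵢ² = 0.22² + 0.12² + 0.21² + 0.22² + 0.23² = 0.0484 + 0.0144 + 0.0441 + 0.0484 + 0.0529 = 0.2082
B_II = 1 / 0.2082 = 4.8031
Σp_IVᵢ² = 0.05² + 0.38² + 0.05² + 0.05² + 0.47² = 0.0025 + 0.1444 + 0.0025 + 0.0025 + 0.2209 = 0.3728
B_IV = 1 / 0.3728 = 2.6824
Ranking by B (broadest → narrowest): morphospecies II (4.80) > morphospecies IV (2.68) > morphospecies III (1.47)

morphospecies II > morphospecies IV > morphospecies III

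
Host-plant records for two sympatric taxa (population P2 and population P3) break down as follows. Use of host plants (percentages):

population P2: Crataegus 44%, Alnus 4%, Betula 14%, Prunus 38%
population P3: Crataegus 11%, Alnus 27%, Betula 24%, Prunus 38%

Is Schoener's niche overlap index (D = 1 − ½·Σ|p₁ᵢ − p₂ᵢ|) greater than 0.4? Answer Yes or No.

Yes

Convert percentages to proportions (divide by 100).
Σ|p₁ᵢ − p₂ᵢ| = 0.33 + 0.23 + 0.10 + 0.00 = 0.66
D = 1 − ½ × 0.66 = 1 − 0.330 = 0.6700
D = 0.6700 > 0.4 → Yes.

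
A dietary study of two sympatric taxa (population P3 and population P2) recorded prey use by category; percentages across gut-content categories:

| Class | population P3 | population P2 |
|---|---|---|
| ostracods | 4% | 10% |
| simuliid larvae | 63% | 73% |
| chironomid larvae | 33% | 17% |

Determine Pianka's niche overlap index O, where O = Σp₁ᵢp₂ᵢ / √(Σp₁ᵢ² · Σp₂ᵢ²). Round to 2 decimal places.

0.97

Convert percentages to proportions (divide by 100).
Σ p₁ᵢp₂ᵢ = 0.0040 + 0.4599 + 0.0561 = 0.5200
Σp_1ᵢ² = 0.04² + 0.63² + 0.33² = 0.0016 + 0.3969 + 0.1089 = 0.5074
Σp_2ᵢ² = 0.10² + 0.73² + 0.17² = 0.0100 + 0.5329 + 0.0289 = 0.5718
O = 0.5200 / √(0.5074 × 0.5718) = 0.5200 / 0.53864 = 0.9654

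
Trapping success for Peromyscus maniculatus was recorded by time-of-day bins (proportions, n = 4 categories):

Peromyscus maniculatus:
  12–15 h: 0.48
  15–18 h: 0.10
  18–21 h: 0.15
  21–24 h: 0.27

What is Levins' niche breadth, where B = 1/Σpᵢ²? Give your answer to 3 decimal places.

Σpᵢ² = 0.48² + 0.10² + 0.15² + 0.27² = 0.2304 + 0.0100 + 0.0225 + 0.0729 = 0.3358
B = 1 / 0.3358 = 2.97796

2.978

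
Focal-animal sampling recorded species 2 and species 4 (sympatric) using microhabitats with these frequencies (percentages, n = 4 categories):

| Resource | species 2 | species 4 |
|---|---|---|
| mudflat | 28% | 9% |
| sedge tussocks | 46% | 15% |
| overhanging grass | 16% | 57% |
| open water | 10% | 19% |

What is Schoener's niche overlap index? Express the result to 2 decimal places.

Convert percentages to proportions (divide by 100).
Σ|p₁ᵢ − p₂ᵢ| = 0.19 + 0.31 + 0.41 + 0.09 = 1.00
D = 1 − ½ × 1.00 = 1 − 0.500 = 0.5000

0.50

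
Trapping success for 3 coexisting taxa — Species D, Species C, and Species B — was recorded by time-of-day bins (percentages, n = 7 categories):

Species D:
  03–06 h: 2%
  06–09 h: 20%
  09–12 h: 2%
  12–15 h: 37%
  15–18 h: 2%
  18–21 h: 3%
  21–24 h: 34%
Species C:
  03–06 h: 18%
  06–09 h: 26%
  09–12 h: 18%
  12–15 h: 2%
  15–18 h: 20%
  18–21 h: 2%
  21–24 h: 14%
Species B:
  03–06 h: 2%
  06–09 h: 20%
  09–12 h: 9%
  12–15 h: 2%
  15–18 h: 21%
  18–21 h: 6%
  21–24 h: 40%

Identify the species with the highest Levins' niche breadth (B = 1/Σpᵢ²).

Convert percentages to proportions (divide by 100).
Σp_Dᵢ² = 0.02² + 0.20² + 0.02² + 0.37² + 0.02² + 0.03² + 0.34² = 0.0004 + 0.0400 + 0.0004 + 0.1369 + 0.0004 + 0.0009 + 0.1156 = 0.2946
B_D = 1 / 0.2946 = 3.3944
Σp_Cᵢ² = 0.18² + 0.26² + 0.18² + 0.02² + 0.20² + 0.02² + 0.14² = 0.0324 + 0.0676 + 0.0324 + 0.0004 + 0.0400 + 0.0004 + 0.0196 = 0.1928
B_C = 1 / 0.1928 = 5.1867
Σp_Bᵢ² = 0.02² + 0.20² + 0.09² + 0.02² + 0.21² + 0.06² + 0.40² = 0.0004 + 0.0400 + 0.0081 + 0.0004 + 0.0441 + 0.0036 + 0.1600 = 0.2566
B_B = 1 / 0.2566 = 3.8971
Highest B → broadest niche (most generalist): Species C (B = 5.19).

Species C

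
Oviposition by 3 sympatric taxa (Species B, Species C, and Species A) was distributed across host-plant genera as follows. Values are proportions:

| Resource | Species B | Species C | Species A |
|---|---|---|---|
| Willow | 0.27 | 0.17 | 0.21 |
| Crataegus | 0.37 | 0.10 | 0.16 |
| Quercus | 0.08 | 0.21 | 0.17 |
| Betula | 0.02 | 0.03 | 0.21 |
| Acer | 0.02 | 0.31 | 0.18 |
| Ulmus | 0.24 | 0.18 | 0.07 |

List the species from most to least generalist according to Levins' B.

Species A > Species C > Species B

Σp_Bᵢ² = 0.27² + 0.37² + 0.08² + 0.02² + 0.02² + 0.24² = 0.0729 + 0.1369 + 0.0064 + 0.0004 + 0.0004 + 0.0576 = 0.2746
B_B = 1 / 0.2746 = 3.6417
Σp_Cᵢ² = 0.17² + 0.10² + 0.21² + 0.03² + 0.31² + 0.18² = 0.0289 + 0.0100 + 0.0441 + 0.0009 + 0.0961 + 0.0324 = 0.2124
B_C = 1 / 0.2124 = 4.7081
Σp_Aᵢ² = 0.21² + 0.16² + 0.17² + 0.21² + 0.18² + 0.07² = 0.0441 + 0.0256 + 0.0289 + 0.0441 + 0.0324 + 0.0049 = 0.1800
B_A = 1 / 0.1800 = 5.5556
Ranking by B (broadest → narrowest): Species A (5.56) > Species C (4.71) > Species B (3.64)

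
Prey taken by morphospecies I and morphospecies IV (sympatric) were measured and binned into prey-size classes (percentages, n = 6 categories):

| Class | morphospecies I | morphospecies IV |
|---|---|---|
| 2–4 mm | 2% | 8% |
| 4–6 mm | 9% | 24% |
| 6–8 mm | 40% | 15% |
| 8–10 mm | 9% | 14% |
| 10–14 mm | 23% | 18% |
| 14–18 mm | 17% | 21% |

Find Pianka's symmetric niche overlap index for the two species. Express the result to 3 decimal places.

0.796

Convert percentages to proportions (divide by 100).
Σ p₁ᵢp₂ᵢ = 0.0016 + 0.0216 + 0.0600 + 0.0126 + 0.0414 + 0.0357 = 0.1729
Σp_1ᵢ² = 0.02² + 0.09² + 0.40² + 0.09² + 0.23² + 0.17² = 0.0004 + 0.0081 + 0.1600 + 0.0081 + 0.0529 + 0.0289 = 0.2584
Σp_2ᵢ² = 0.08² + 0.24² + 0.15² + 0.14² + 0.18² + 0.21² = 0.0064 + 0.0576 + 0.0225 + 0.0196 + 0.0324 + 0.0441 = 0.1826
O = 0.1729 / √(0.2584 × 0.1826) = 0.1729 / 0.217218 = 0.79597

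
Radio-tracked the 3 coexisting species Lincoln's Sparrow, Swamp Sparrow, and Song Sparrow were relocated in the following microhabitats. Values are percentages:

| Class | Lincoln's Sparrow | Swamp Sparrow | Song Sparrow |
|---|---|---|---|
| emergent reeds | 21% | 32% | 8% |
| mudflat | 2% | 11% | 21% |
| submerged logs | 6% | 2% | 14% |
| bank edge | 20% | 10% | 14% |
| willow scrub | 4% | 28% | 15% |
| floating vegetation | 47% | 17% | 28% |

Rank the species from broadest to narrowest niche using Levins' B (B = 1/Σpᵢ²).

Convert percentages to proportions (divide by 100).
Σp_Lincᵢ² = 0.21² + 0.02² + 0.06² + 0.20² + 0.04² + 0.47² = 0.0441 + 0.0004 + 0.0036 + 0.0400 + 0.0016 + 0.2209 = 0.3106
B_Linc = 1 / 0.3106 = 3.2196
Σp_Swamᵢ² = 0.32² + 0.11² + 0.02² + 0.10² + 0.28² + 0.17² = 0.1024 + 0.0121 + 0.0004 + 0.0100 + 0.0784 + 0.0289 = 0.2322
B_Swam = 1 / 0.2322 = 4.3066
Σp_Songᵢ² = 0.08² + 0.21² + 0.14² + 0.14² + 0.15² + 0.28² = 0.0064 + 0.0441 + 0.0196 + 0.0196 + 0.0225 + 0.0784 = 0.1906
B_Song = 1 / 0.1906 = 5.2466
Ranking by B (broadest → narrowest): Song Sparrow (5.25) > Swamp Sparrow (4.31) > Lincoln's Sparrow (3.22)

Song Sparrow > Swamp Sparrow > Lincoln's Sparrow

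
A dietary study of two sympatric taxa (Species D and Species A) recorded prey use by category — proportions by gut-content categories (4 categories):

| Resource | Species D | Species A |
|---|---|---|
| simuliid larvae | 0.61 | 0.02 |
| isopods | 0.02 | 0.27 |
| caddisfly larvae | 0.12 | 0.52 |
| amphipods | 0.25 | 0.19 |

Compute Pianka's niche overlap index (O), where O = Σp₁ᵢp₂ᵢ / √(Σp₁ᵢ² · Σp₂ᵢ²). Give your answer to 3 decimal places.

Σ p₁ᵢp₂ᵢ = 0.0122 + 0.0054 + 0.0624 + 0.0475 = 0.1275
Σp_1ᵢ² = 0.61² + 0.02² + 0.12² + 0.25² = 0.3721 + 0.0004 + 0.0144 + 0.0625 = 0.4494
Σp_2ᵢ² = 0.02² + 0.27² + 0.52² + 0.19² = 0.0004 + 0.0729 + 0.2704 + 0.0361 = 0.3798
O = 0.1275 / √(0.4494 × 0.3798) = 0.1275 / 0.413137 = 0.30861

0.309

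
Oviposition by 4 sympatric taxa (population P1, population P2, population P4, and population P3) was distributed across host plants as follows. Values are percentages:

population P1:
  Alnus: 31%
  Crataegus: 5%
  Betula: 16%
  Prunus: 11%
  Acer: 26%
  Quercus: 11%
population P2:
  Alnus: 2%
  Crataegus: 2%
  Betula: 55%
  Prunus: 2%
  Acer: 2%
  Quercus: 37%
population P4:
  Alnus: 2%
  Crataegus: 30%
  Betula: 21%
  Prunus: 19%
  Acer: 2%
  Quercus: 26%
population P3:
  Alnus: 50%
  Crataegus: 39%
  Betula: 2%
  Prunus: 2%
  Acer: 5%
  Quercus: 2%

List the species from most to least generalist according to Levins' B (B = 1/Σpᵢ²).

population P1 > population P4 > population P3 > population P2

Convert percentages to proportions (divide by 100).
Σp_P1ᵢ² = 0.31² + 0.05² + 0.16² + 0.11² + 0.26² + 0.11² = 0.0961 + 0.0025 + 0.0256 + 0.0121 + 0.0676 + 0.0121 = 0.2160
B_P1 = 1 / 0.2160 = 4.6296
Σp_P2ᵢ² = 0.02² + 0.02² + 0.55² + 0.02² + 0.02² + 0.37² = 0.0004 + 0.0004 + 0.3025 + 0.0004 + 0.0004 + 0.1369 = 0.4410
B_P2 = 1 / 0.4410 = 2.2676
Σp_P4ᵢ² = 0.02² + 0.30² + 0.21² + 0.19² + 0.02² + 0.26² = 0.0004 + 0.0900 + 0.0441 + 0.0361 + 0.0004 + 0.0676 = 0.2386
B_P4 = 1 / 0.2386 = 4.1911
Σp_P3ᵢ² = 0.50² + 0.39² + 0.02² + 0.02² + 0.05² + 0.02² = 0.2500 + 0.1521 + 0.0004 + 0.0004 + 0.0025 + 0.0004 = 0.4058
B_P3 = 1 / 0.4058 = 2.4643
Ranking by B (broadest → narrowest): population P1 (4.63) > population P4 (4.19) > population P3 (2.46) > population P2 (2.27)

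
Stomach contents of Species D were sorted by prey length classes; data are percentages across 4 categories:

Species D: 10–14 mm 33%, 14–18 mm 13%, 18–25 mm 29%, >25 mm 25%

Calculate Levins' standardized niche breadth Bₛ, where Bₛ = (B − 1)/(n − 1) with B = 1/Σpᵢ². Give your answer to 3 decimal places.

Convert percentages to proportions (divide by 100).
Σpᵢ² = 0.33² + 0.13² + 0.29² + 0.25² = 0.1089 + 0.0169 + 0.0841 + 0.0625 = 0.2724
B = 1 / 0.2724 = 3.67107
Bₛ = (B − 1)/(n − 1) = (3.67107 − 1)/(4 − 1) = 2.67107/3 = 0.89036

0.890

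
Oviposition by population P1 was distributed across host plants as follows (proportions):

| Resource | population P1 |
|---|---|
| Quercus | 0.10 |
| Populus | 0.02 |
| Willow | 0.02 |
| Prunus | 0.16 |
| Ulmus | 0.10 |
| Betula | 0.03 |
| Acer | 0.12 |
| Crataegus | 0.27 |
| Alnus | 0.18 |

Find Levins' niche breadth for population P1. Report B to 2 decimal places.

5.99

Σpᵢ² = 0.10² + 0.02² + 0.02² + 0.16² + 0.10² + 0.03² + 0.12² + 0.27² + 0.18² = 0.0100 + 0.0004 + 0.0004 + 0.0256 + 0.0100 + 0.0009 + 0.0144 + 0.0729 + 0.0324 = 0.1670
B = 1 / 0.1670 = 5.9880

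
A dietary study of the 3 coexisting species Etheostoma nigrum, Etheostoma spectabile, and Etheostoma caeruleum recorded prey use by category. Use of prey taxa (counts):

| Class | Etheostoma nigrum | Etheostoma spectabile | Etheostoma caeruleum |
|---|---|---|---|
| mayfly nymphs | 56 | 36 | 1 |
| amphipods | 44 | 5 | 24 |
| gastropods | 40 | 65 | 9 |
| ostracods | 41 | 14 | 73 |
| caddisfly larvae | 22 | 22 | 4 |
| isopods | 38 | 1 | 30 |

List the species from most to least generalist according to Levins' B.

Etheostoma nigrum > Etheostoma spectabile > Etheostoma caeruleum

Proportions for Etheostoma nigrum (n=241): 56/241=0.2324, 44/241=0.1826, 40/241=0.1660, 41/241=0.1701, 22/241=0.0913, 38/241=0.1577
Proportions for Etheostoma spectabile (n=143): 36/143=0.2517, 5/143=0.0350, 65/143=0.4545, 14/143=0.0979, 22/143=0.1538, 1/143=0.0070
Proportions for Etheostoma caeruleum (n=141): 1/141=0.0071, 24/141=0.1702, 9/141=0.0638, 73/141=0.5177, 4/141=0.0284, 30/141=0.2128
Σp_nigrᵢ² = 0.2324² + 0.1826² + 0.1660² + 0.1701² + 0.0913² + 0.1577² = 0.054010 + 0.033343 + 0.027556 + 0.028934 + 0.008336 + 0.024869 = 0.177048
B_nigr = 1 / 0.177048 = 5.6482
Σp_specᵢ² = 0.2517² + 0.0350² + 0.4545² + 0.0979² + 0.1538² + 0.0070² = 0.063353 + 0.001225 + 0.206570 + 0.009584 + 0.023654 + 0.000049 = 0.304435
B_spec = 1 / 0.304435 = 3.2848
Σp_caerᵢ² = 0.0071² + 0.1702² + 0.0638² + 0.5177² + 0.0284² + 0.2128² = 0.000050 + 0.028968 + 0.004070 + 0.268013 + 0.000807 + 0.045284 = 0.347192
B_caer = 1 / 0.347192 = 2.8803
Ranking by B (broadest → narrowest): Etheostoma nigrum (5.65) > Etheostoma spectabile (3.28) > Etheostoma caeruleum (2.88)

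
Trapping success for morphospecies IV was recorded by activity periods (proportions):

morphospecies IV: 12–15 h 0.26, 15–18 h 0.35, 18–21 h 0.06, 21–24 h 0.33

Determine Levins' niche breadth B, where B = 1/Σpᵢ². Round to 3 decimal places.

3.305

Σpᵢ² = 0.26² + 0.35² + 0.06² + 0.33² = 0.0676 + 0.1225 + 0.0036 + 0.1089 = 0.3026
B = 1 / 0.3026 = 3.30469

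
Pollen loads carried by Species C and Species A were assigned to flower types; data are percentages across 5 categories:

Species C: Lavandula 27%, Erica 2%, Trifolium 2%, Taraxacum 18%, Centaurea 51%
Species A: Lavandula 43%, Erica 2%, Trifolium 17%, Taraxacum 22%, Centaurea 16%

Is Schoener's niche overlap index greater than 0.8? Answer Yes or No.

Convert percentages to proportions (divide by 100).
Σ|p₁ᵢ − p₂ᵢ| = 0.16 + 0.00 + 0.15 + 0.04 + 0.35 = 0.70
D = 1 − ½ × 0.70 = 1 − 0.350 = 0.6500
D = 0.6500 < 0.8 → No.

No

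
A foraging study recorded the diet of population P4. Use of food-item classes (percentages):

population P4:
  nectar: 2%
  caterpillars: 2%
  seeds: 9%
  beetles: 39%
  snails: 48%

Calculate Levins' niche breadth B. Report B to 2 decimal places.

Convert percentages to proportions (divide by 100).
Σpᵢ² = 0.02² + 0.02² + 0.09² + 0.39² + 0.48² = 0.0004 + 0.0004 + 0.0081 + 0.1521 + 0.2304 = 0.3914
B = 1 / 0.3914 = 2.5549

2.55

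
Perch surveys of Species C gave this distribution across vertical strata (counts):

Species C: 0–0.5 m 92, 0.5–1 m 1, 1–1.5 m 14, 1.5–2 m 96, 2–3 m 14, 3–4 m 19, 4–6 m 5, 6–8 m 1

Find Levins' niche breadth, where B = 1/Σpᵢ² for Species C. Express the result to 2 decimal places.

3.17

Proportions for Species C (n=242): 92/242=0.3802, 1/242=0.0041, 14/242=0.0579, 96/242=0.3967, 14/242=0.0579, 19/242=0.0785, 5/242=0.0207, 1/242=0.0041
Σpᵢ² = 0.3802² + 0.0041² + 0.0579² + 0.3967² + 0.0579² + 0.0785² + 0.0207² + 0.0041² = 0.144552 + 0.000017 + 0.003352 + 0.157371 + 0.003352 + 0.006162 + 0.000428 + 0.000017 = 0.315251
B = 1 / 0.315251 = 3.1721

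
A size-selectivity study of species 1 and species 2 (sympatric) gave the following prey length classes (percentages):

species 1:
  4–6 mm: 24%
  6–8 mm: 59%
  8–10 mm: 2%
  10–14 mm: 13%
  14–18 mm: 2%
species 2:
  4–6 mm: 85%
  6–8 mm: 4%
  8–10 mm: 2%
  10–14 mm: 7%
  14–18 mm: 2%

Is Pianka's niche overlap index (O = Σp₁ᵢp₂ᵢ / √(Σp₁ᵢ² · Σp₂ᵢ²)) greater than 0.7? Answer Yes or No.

No

Convert percentages to proportions (divide by 100).
Σ p₁ᵢp₂ᵢ = 0.2040 + 0.0236 + 0.0004 + 0.0091 + 0.0004 = 0.2375
Σp_1ᵢ² = 0.24² + 0.59² + 0.02² + 0.13² + 0.02² = 0.0576 + 0.3481 + 0.0004 + 0.0169 + 0.0004 = 0.4234
Σp_2ᵢ² = 0.85² + 0.04² + 0.02² + 0.07² + 0.02² = 0.7225 + 0.0016 + 0.0004 + 0.0049 + 0.0004 = 0.7298
O = 0.2375 / √(0.4234 × 0.7298) = 0.2375 / 0.55588 = 0.4273
O = 0.4273 < 0.7 → No.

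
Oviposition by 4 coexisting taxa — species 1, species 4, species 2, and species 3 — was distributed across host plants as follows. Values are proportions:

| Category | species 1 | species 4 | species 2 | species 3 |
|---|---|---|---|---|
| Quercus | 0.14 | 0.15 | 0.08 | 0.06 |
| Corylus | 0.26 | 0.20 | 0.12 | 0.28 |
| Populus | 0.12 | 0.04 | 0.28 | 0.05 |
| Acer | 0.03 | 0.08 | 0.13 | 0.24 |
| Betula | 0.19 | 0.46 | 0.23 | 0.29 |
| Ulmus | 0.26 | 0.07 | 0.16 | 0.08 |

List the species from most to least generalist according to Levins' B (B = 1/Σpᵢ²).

species 2 > species 1 > species 3 > species 4

Σp_1ᵢ² = 0.14² + 0.26² + 0.12² + 0.03² + 0.19² + 0.26² = 0.0196 + 0.0676 + 0.0144 + 0.0009 + 0.0361 + 0.0676 = 0.2062
B_1 = 1 / 0.2062 = 4.8497
Σp_4ᵢ² = 0.15² + 0.20² + 0.04² + 0.08² + 0.46² + 0.07² = 0.0225 + 0.0400 + 0.0016 + 0.0064 + 0.2116 + 0.0049 = 0.2870
B_4 = 1 / 0.2870 = 3.4843
Σp_2ᵢ² = 0.08² + 0.12² + 0.28² + 0.13² + 0.23² + 0.16² = 0.0064 + 0.0144 + 0.0784 + 0.0169 + 0.0529 + 0.0256 = 0.1946
B_2 = 1 / 0.1946 = 5.1387
Σp_3ᵢ² = 0.06² + 0.28² + 0.05² + 0.24² + 0.29² + 0.08² = 0.0036 + 0.0784 + 0.0025 + 0.0576 + 0.0841 + 0.0064 = 0.2326
B_3 = 1 / 0.2326 = 4.2992
Ranking by B (broadest → narrowest): species 2 (5.14) > species 1 (4.85) > species 3 (4.30) > species 4 (3.48)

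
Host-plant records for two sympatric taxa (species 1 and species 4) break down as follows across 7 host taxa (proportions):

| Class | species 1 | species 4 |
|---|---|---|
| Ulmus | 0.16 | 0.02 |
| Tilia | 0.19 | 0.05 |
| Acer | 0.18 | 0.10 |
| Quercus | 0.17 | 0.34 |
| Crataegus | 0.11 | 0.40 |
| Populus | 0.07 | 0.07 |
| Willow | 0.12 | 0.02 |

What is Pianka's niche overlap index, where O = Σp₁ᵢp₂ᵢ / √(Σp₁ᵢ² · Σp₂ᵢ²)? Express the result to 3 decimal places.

0.656

Σ p₁ᵢp₂ᵢ = 0.0032 + 0.0095 + 0.0180 + 0.0578 + 0.0440 + 0.0049 + 0.0024 = 0.1398
Σp_1ᵢ² = 0.16² + 0.19² + 0.18² + 0.17² + 0.11² + 0.07² + 0.12² = 0.0256 + 0.0361 + 0.0324 + 0.0289 + 0.0121 + 0.0049 + 0.0144 = 0.1544
Σp_2ᵢ² = 0.02² + 0.05² + 0.10² + 0.34² + 0.40² + 0.07² + 0.02² = 0.0004 + 0.0025 + 0.0100 + 0.1156 + 0.1600 + 0.0049 + 0.0004 = 0.2938
O = 0.1398 / √(0.1544 × 0.2938) = 0.1398 / 0.212985 = 0.65638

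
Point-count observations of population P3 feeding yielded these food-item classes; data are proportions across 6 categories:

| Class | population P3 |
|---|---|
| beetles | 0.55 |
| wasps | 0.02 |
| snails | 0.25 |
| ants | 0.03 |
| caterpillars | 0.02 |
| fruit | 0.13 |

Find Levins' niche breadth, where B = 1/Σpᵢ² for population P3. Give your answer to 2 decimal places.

2.61

Σpᵢ² = 0.55² + 0.02² + 0.25² + 0.03² + 0.02² + 0.13² = 0.3025 + 0.0004 + 0.0625 + 0.0009 + 0.0004 + 0.0169 = 0.3836
B = 1 / 0.3836 = 2.6069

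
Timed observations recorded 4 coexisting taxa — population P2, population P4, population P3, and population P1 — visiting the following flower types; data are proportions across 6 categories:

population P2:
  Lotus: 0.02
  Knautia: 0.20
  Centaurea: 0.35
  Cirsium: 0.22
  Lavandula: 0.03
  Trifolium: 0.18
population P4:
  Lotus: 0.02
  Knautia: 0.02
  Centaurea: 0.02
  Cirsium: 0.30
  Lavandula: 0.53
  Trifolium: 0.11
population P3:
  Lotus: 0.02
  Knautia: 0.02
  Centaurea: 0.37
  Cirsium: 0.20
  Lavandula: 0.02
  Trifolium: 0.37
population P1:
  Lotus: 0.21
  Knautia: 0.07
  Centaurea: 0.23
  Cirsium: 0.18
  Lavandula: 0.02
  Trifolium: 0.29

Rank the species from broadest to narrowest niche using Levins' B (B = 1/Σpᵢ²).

Σp_P2ᵢ² = 0.02² + 0.20² + 0.35² + 0.22² + 0.03² + 0.18² = 0.0004 + 0.0400 + 0.1225 + 0.0484 + 0.0009 + 0.0324 = 0.2446
B_P2 = 1 / 0.2446 = 4.0883
Σp_P4ᵢ² = 0.02² + 0.02² + 0.02² + 0.30² + 0.53² + 0.11² = 0.0004 + 0.0004 + 0.0004 + 0.0900 + 0.2809 + 0.0121 = 0.3842
B_P4 = 1 / 0.3842 = 2.6028
Σp_P3ᵢ² = 0.02² + 0.02² + 0.37² + 0.20² + 0.02² + 0.37² = 0.0004 + 0.0004 + 0.1369 + 0.0400 + 0.0004 + 0.1369 = 0.3150
B_P3 = 1 / 0.3150 = 3.1746
Σp_P1ᵢ² = 0.21² + 0.07² + 0.23² + 0.18² + 0.02² + 0.29² = 0.0441 + 0.0049 + 0.0529 + 0.0324 + 0.0004 + 0.0841 = 0.2188
B_P1 = 1 / 0.2188 = 4.5704
Ranking by B (broadest → narrowest): population P1 (4.57) > population P2 (4.09) > population P3 (3.17) > population P4 (2.60)

population P1 > population P2 > population P3 > population P4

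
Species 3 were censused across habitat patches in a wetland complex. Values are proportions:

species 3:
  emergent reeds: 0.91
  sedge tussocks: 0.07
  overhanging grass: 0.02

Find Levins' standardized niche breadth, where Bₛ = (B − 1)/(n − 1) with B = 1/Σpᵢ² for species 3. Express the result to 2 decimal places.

0.10

Σpᵢ² = 0.91² + 0.07² + 0.02² = 0.8281 + 0.0049 + 0.0004 = 0.8334
B = 1 / 0.8334 = 1.1999
Bₛ = (B − 1)/(n − 1) = (1.1999 − 1)/(3 − 1) = 0.1999/2 = 0.1000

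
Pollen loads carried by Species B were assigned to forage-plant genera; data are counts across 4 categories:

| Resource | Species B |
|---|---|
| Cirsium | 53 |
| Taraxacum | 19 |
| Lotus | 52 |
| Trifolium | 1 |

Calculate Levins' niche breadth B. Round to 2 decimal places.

2.66

Proportions for Species B (n=125): 53/125=0.4240, 19/125=0.1520, 52/125=0.4160, 1/125=0.0080
Σpᵢ² = 0.4240² + 0.1520² + 0.4160² + 0.0080² = 0.179776 + 0.023104 + 0.173056 + 0.000064 = 0.376000
B = 1 / 0.376000 = 2.6596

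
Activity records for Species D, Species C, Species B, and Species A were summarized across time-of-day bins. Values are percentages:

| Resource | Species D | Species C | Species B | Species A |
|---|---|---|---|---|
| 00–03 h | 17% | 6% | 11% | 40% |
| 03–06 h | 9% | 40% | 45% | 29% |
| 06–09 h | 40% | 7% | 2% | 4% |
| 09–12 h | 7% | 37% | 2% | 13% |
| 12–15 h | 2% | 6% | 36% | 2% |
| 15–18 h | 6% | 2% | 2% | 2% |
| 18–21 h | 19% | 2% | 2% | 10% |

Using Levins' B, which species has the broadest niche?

Species D

Convert percentages to proportions (divide by 100).
Σp_Dᵢ² = 0.17² + 0.09² + 0.40² + 0.07² + 0.02² + 0.06² + 0.19² = 0.0289 + 0.0081 + 0.1600 + 0.0049 + 0.0004 + 0.0036 + 0.0361 = 0.2420
B_D = 1 / 0.2420 = 4.1322
Σp_Cᵢ² = 0.06² + 0.40² + 0.07² + 0.37² + 0.06² + 0.02² + 0.02² = 0.0036 + 0.1600 + 0.0049 + 0.1369 + 0.0036 + 0.0004 + 0.0004 = 0.3098
B_C = 1 / 0.3098 = 3.2279
Σp_Bᵢ² = 0.11² + 0.45² + 0.02² + 0.02² + 0.36² + 0.02² + 0.02² = 0.0121 + 0.2025 + 0.0004 + 0.0004 + 0.1296 + 0.0004 + 0.0004 = 0.3458
B_B = 1 / 0.3458 = 2.8918
Σp_Aᵢ² = 0.40² + 0.29² + 0.04² + 0.13² + 0.02² + 0.02² + 0.10² = 0.1600 + 0.0841 + 0.0016 + 0.0169 + 0.0004 + 0.0004 + 0.0100 = 0.2734
B_A = 1 / 0.2734 = 3.6576
Highest B → broadest niche (most generalist): Species D (B = 4.13).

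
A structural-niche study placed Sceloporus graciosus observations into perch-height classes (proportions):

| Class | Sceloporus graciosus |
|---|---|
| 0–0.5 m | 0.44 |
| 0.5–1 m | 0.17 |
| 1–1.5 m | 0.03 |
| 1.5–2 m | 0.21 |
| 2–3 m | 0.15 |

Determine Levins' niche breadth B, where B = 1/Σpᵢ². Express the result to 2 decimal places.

Σpᵢ² = 0.44² + 0.17² + 0.03² + 0.21² + 0.15² = 0.1936 + 0.0289 + 0.0009 + 0.0441 + 0.0225 = 0.2900
B = 1 / 0.2900 = 3.4483

3.45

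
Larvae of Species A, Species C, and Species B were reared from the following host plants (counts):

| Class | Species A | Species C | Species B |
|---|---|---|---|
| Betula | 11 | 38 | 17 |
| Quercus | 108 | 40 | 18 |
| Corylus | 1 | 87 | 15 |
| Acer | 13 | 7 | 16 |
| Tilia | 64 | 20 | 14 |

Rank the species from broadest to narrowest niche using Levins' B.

Species B > Species C > Species A

Proportions for Species A (n=197): 11/197=0.0558, 108/197=0.5482, 1/197=0.0051, 13/197=0.0660, 64/197=0.3249
Proportions for Species C (n=192): 38/192=0.1979, 40/192=0.2083, 87/192=0.4531, 7/192=0.0365, 20/192=0.1042
Proportions for Species B (n=80): 17/80=0.2125, 18/80=0.2250, 15/80=0.1875, 16/80=0.2000, 14/80=0.1750
Σp_Aᵢ² = 0.0558² + 0.5482² + 0.0051² + 0.0660² + 0.3249² = 0.003114 + 0.300523 + 0.000026 + 0.004356 + 0.105560 = 0.413579
B_A = 1 / 0.413579 = 2.4179
Σp_Cᵢ² = 0.1979² + 0.2083² + 0.4531² + 0.0365² + 0.1042² = 0.039164 + 0.043389 + 0.205300 + 0.001332 + 0.010858 = 0.300043
B_C = 1 / 0.300043 = 3.3329
Σp_Bᵢ² = 0.2125² + 0.2250² + 0.1875² + 0.2000² + 0.1750² = 0.045156 + 0.050625 + 0.035156 + 0.040000 + 0.030625 = 0.201562
B_B = 1 / 0.201562 = 4.9613
Ranking by B (broadest → narrowest): Species B (4.96) > Species C (3.33) > Species A (2.42)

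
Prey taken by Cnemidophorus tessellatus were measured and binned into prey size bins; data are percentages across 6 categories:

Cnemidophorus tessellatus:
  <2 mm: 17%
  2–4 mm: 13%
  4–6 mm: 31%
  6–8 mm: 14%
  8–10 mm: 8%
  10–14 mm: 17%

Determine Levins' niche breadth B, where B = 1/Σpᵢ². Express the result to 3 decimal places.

5.081

Convert percentages to proportions (divide by 100).
Σpᵢ² = 0.17² + 0.13² + 0.31² + 0.14² + 0.08² + 0.17² = 0.0289 + 0.0169 + 0.0961 + 0.0196 + 0.0064 + 0.0289 = 0.1968
B = 1 / 0.1968 = 5.08130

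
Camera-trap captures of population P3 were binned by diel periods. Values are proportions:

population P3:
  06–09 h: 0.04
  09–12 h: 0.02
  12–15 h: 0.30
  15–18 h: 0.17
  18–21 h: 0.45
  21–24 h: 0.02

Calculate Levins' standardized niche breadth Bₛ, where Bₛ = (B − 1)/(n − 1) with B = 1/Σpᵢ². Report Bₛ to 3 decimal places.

0.418

Σpᵢ² = 0.04² + 0.02² + 0.30² + 0.17² + 0.45² + 0.02² = 0.0016 + 0.0004 + 0.0900 + 0.0289 + 0.2025 + 0.0004 = 0.3238
B = 1 / 0.3238 = 3.08833
Bₛ = (B − 1)/(n − 1) = (3.08833 − 1)/(6 − 1) = 2.08833/5 = 0.41767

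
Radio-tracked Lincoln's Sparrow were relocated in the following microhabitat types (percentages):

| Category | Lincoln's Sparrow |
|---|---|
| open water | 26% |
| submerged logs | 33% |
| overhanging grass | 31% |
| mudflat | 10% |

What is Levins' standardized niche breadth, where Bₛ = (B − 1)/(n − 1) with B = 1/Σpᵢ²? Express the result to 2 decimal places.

Convert percentages to proportions (divide by 100).
Σpᵢ² = 0.26² + 0.33² + 0.31² + 0.10² = 0.0676 + 0.1089 + 0.0961 + 0.0100 = 0.2826
B = 1 / 0.2826 = 3.5386
Bₛ = (B − 1)/(n − 1) = (3.5386 − 1)/(4 − 1) = 2.5386/3 = 0.8462

0.85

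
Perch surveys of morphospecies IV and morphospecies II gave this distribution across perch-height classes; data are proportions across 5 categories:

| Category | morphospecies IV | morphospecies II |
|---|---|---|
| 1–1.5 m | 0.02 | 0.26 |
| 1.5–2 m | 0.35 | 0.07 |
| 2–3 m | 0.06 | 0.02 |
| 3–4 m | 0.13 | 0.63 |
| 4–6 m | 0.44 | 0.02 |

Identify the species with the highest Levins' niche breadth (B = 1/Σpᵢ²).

morphospecies IV

Σp_IVᵢ² = 0.02² + 0.35² + 0.06² + 0.13² + 0.44² = 0.0004 + 0.1225 + 0.0036 + 0.0169 + 0.1936 = 0.3370
B_IV = 1 / 0.3370 = 2.9674
Σp_IIᵢ² = 0.26² + 0.07² + 0.02² + 0.63² + 0.02² = 0.0676 + 0.0049 + 0.0004 + 0.3969 + 0.0004 = 0.4702
B_II = 1 / 0.4702 = 2.1268
Highest B → broadest niche (most generalist): morphospecies IV (B = 2.97).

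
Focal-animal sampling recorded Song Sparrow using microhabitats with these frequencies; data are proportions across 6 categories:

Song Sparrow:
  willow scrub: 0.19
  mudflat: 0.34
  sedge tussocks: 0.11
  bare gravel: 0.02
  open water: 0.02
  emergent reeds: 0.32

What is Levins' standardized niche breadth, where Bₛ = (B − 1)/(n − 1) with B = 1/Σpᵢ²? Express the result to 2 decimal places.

Σpᵢ² = 0.19² + 0.34² + 0.11² + 0.02² + 0.02² + 0.32² = 0.0361 + 0.1156 + 0.0121 + 0.0004 + 0.0004 + 0.1024 = 0.2670
B = 1 / 0.2670 = 3.7453
Bₛ = (B − 1)/(n − 1) = (3.7453 − 1)/(6 − 1) = 2.7453/5 = 0.5491

0.55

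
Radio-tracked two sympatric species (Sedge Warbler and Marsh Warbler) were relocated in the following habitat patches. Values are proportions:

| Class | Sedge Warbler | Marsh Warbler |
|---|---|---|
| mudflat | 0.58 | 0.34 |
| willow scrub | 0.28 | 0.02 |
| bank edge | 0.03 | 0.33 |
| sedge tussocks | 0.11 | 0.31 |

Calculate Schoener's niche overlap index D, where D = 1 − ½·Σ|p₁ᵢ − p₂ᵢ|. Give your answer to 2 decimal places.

0.50

Σ|p₁ᵢ − p₂ᵢ| = 0.24 + 0.26 + 0.30 + 0.20 = 1.00
D = 1 − ½ × 1.00 = 1 − 0.500 = 0.5000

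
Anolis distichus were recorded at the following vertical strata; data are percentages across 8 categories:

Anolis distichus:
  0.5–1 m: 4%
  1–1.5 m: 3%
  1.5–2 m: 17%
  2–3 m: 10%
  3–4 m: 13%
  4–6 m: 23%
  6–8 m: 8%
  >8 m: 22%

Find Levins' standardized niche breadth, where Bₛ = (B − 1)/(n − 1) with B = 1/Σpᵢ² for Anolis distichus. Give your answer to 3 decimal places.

Convert percentages to proportions (divide by 100).
Σpᵢ² = 0.04² + 0.03² + 0.17² + 0.10² + 0.13² + 0.23² + 0.08² + 0.22² = 0.0016 + 0.0009 + 0.0289 + 0.0100 + 0.0169 + 0.0529 + 0.0064 + 0.0484 = 0.1660
B = 1 / 0.1660 = 6.02410
Bₛ = (B − 1)/(n − 1) = (6.02410 − 1)/(8 − 1) = 5.02410/7 = 0.71773

0.718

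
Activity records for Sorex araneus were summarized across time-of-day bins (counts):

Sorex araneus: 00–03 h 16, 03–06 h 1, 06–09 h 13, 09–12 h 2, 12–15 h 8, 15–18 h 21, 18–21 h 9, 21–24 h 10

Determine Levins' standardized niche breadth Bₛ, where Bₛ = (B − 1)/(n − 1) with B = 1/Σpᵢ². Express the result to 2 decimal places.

0.68

Proportions for Sorex araneus (n=80): 16/80=0.2000, 1/80=0.0125, 13/80=0.1625, 2/80=0.0250, 8/80=0.1000, 21/80=0.2625, 9/80=0.1125, 10/80=0.1250
Σpᵢ² = 0.2000² + 0.0125² + 0.1625² + 0.0250² + 0.1000² + 0.2625² + 0.1125² + 0.1250² = 0.040000 + 0.000156 + 0.026406 + 0.000625 + 0.010000 + 0.068906 + 0.012656 + 0.015625 = 0.174374
B = 1 / 0.174374 = 5.7348
Bₛ = (B − 1)/(n − 1) = (5.7348 − 1)/(8 − 1) = 4.7348/7 = 0.6764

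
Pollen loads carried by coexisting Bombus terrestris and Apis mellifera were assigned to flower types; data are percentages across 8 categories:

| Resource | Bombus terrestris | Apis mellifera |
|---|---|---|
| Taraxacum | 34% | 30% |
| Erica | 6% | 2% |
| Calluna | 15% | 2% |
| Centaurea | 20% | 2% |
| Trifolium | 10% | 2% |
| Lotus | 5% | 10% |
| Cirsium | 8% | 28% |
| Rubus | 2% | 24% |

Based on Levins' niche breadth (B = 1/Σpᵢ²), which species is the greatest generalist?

Bombus terrestris

Convert percentages to proportions (divide by 100).
Σp_terrᵢ² = 0.34² + 0.06² + 0.15² + 0.20² + 0.10² + 0.05² + 0.08² + 0.02² = 0.1156 + 0.0036 + 0.0225 + 0.0400 + 0.0100 + 0.0025 + 0.0064 + 0.0004 = 0.2010
B_terr = 1 / 0.2010 = 4.9751
Σp_mellᵢ² = 0.30² + 0.02² + 0.02² + 0.02² + 0.02² + 0.10² + 0.28² + 0.24² = 0.0900 + 0.0004 + 0.0004 + 0.0004 + 0.0004 + 0.0100 + 0.0784 + 0.0576 = 0.2376
B_mell = 1 / 0.2376 = 4.2088
Highest B → broadest niche (most generalist): Bombus terrestris (B = 4.98).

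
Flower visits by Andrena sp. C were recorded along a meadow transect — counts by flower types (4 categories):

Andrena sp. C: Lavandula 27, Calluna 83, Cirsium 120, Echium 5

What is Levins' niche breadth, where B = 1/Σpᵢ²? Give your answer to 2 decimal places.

2.51

Proportions for Andrena sp. C (n=235): 27/235=0.1149, 83/235=0.3532, 120/235=0.5106, 5/235=0.0213
Σpᵢ² = 0.1149² + 0.3532² + 0.5106² + 0.0213² = 0.013202 + 0.124750 + 0.260712 + 0.000454 = 0.399118
B = 1 / 0.399118 = 2.5055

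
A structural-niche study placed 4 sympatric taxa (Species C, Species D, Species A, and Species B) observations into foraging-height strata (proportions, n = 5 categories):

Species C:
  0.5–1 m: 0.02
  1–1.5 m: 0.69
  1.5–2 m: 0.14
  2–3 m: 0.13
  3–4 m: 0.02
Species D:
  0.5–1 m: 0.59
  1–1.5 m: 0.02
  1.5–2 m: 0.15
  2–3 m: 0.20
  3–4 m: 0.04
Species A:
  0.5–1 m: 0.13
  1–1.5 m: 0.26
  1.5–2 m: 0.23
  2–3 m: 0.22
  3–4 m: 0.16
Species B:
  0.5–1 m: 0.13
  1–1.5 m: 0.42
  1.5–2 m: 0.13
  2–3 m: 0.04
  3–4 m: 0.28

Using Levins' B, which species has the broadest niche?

Σp_Cᵢ² = 0.02² + 0.69² + 0.14² + 0.13² + 0.02² = 0.0004 + 0.4761 + 0.0196 + 0.0169 + 0.0004 = 0.5134
B_C = 1 / 0.5134 = 1.9478
Σp_Dᵢ² = 0.59² + 0.02² + 0.15² + 0.20² + 0.04² = 0.3481 + 0.0004 + 0.0225 + 0.0400 + 0.0016 = 0.4126
B_D = 1 / 0.4126 = 2.4237
Σp_Aᵢ² = 0.13² + 0.26² + 0.23² + 0.22² + 0.16² = 0.0169 + 0.0676 + 0.0529 + 0.0484 + 0.0256 = 0.2114
B_A = 1 / 0.2114 = 4.7304
Σp_Bᵢ² = 0.13² + 0.42² + 0.13² + 0.04² + 0.28² = 0.0169 + 0.1764 + 0.0169 + 0.0016 + 0.0784 = 0.2902
B_B = 1 / 0.2902 = 3.4459
Highest B → broadest niche (most generalist): Species A (B = 4.73).

Species A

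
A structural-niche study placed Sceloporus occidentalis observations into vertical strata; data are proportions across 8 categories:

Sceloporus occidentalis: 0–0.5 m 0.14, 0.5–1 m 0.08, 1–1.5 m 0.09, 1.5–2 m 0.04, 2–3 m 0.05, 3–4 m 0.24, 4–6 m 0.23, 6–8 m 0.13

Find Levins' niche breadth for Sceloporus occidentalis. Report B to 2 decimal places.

6.04

Σpᵢ² = 0.14² + 0.08² + 0.09² + 0.04² + 0.05² + 0.24² + 0.23² + 0.13² = 0.0196 + 0.0064 + 0.0081 + 0.0016 + 0.0025 + 0.0576 + 0.0529 + 0.0169 = 0.1656
B = 1 / 0.1656 = 6.0386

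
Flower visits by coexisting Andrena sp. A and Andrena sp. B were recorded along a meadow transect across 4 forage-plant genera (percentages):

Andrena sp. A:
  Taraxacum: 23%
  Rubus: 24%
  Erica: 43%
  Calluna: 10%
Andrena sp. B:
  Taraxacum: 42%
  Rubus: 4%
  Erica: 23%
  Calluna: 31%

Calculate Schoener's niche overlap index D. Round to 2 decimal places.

0.60

Convert percentages to proportions (divide by 100).
Σ|p₁ᵢ − p₂ᵢ| = 0.19 + 0.20 + 0.20 + 0.21 = 0.80
D = 1 − ½ × 0.80 = 1 − 0.400 = 0.6000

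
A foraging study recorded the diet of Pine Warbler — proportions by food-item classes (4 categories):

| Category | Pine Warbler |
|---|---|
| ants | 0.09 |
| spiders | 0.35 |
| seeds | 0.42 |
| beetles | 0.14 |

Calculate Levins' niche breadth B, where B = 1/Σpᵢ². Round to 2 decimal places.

3.06

Σpᵢ² = 0.09² + 0.35² + 0.42² + 0.14² = 0.0081 + 0.1225 + 0.1764 + 0.0196 = 0.3266
B = 1 / 0.3266 = 3.0618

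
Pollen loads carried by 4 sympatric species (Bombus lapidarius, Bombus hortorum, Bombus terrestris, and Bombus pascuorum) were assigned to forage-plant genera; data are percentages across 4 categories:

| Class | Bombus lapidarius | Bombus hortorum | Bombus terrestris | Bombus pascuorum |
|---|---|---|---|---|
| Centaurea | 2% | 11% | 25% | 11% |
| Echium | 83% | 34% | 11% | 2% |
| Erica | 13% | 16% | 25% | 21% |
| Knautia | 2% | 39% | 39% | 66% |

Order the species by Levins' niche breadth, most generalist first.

Bombus terrestris > Bombus hortorum > Bombus pascuorum > Bombus lapidarius

Convert percentages to proportions (divide by 100).
Σp_lapiᵢ² = 0.02² + 0.83² + 0.13² + 0.02² = 0.0004 + 0.6889 + 0.0169 + 0.0004 = 0.7066
B_lapi = 1 / 0.7066 = 1.4152
Σp_hortᵢ² = 0.11² + 0.34² + 0.16² + 0.39² = 0.0121 + 0.1156 + 0.0256 + 0.1521 = 0.3054
B_hort = 1 / 0.3054 = 3.2744
Σp_terrᵢ² = 0.25² + 0.11² + 0.25² + 0.39² = 0.0625 + 0.0121 + 0.0625 + 0.1521 = 0.2892
B_terr = 1 / 0.2892 = 3.4578
Σp_pascᵢ² = 0.11² + 0.02² + 0.21² + 0.66² = 0.0121 + 0.0004 + 0.0441 + 0.4356 = 0.4922
B_pasc = 1 / 0.4922 = 2.0317
Ranking by B (broadest → narrowest): Bombus terrestris (3.46) > Bombus hortorum (3.27) > Bombus pascuorum (2.03) > Bombus lapidarius (1.42)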